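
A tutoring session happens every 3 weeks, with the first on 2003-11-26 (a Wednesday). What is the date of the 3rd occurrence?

2004-01-07

The 3rd occurrence is 2 intervals after the first: 2 × 21 = 42 days after 2003-11-26.
November has 30 days — 4 days to the end of November leaves 38.
December has 31 days (7 left).
7 days into January → 2004-01-07.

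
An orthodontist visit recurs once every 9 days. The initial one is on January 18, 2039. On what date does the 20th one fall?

The 20th occurrence is 19 intervals after the first: 19 × 9 = 171 days after January 18, 2039.
January has 31 days — 13 days to the end of January leaves 158.
February has 28 days (130 left).
March has 31 days (99 left).
April has 30 days (69 left).
May has 31 days (38 left).
June has 30 days (8 left).
8 days into July → July 8, 2039.

July 8, 2039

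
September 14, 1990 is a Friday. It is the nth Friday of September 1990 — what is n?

2nd

Day 14 falls in week ⌈14/7⌉ of the month.
Days 1–7 hold the 1st Friday, 8–14 the 2nd, 15–21 the 3rd, 22–28 the 4th, 29–31 the 5th.
14 is in the range for the 2nd.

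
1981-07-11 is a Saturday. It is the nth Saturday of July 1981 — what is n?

2nd

Day 11 falls in week ⌈11/7⌉ of the month.
Days 1–7 hold the 1st Saturday, 8–14 the 2nd, 15–21 the 3rd, 22–28 the 4th, 29–31 the 5th.
11 is in the range for the 2nd.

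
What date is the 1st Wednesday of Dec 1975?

Dec 3, 1975

The first Wednesday of Dec 1975 is Dec 3.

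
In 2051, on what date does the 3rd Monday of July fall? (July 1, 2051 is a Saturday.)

July 2051 begins on a Saturday, so the first Monday is July 3 (2 days later).
The 3rd Monday is 2 weeks later: 3 + 14 = 17.

July 17, 2051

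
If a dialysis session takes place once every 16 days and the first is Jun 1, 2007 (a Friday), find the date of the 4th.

Jul 19, 2007

The 4th occurrence is 3 intervals after the first: 3 × 16 = 48 days after Jun 1, 2007.
Jun has 30 days — 29 days to the end of Jun leaves 19.
19 days into Jul → Jul 19, 2007.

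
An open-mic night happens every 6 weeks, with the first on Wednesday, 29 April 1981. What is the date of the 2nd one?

The 2nd occurrence is 1 interval after the first: 1 × 42 = 42 days after 29 April 1981.
April has 30 days — 1 day to the end of April leaves 41.
May has 31 days (10 left).
10 days into June → 10 June 1981.

10 June 1981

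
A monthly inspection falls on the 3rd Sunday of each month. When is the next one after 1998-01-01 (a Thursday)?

1998-01-18

January 1998 starts on a Thursday; its first Sunday is the 4th, so the 3rd Sunday is the 18th — 1998-01-18.
1998-01-18 is after 1998-01-01, so that is the next one.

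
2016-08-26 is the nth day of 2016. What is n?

239

Days in months before August: 31 + 29 + 31 + 30 + 31 + 30 + 31 = 213.
Plus 26 days into August → day 239.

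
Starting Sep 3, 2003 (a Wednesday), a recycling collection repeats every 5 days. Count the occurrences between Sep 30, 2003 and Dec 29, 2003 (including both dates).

Occurrences land 5·i days after Sep 3, 2003 for i = 0, 1, 2, …
Sep 30, 2003 is 27 days after the start; 27 ÷ 5 = 5 remainder 2; since the remainder is 2, round up to i = 6. First occurrence in the window: #7 on Oct 3, 2003 (6×5 = 30 days in).
Dec 29, 2003 is 117 days after the start; 117 ÷ 5 = 23 remainder 2. Last occurrence in the window: #24 on Dec 27, 2003.
Occurrences #7 through #24: 18 in total.

18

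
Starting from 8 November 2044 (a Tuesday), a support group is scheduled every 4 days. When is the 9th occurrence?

10 December 2044

The 9th occurrence is 8 intervals after the first: 8 × 4 = 32 days after 8 November 2044.
November has 30 days — 22 days to the end of November leaves 10.
10 days into December → 10 December 2044.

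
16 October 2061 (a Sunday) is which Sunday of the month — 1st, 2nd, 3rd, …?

3rd

Day 16 falls in week ⌈16/7⌉ of the month.
Days 1–7 hold the 1st Sunday, 8–14 the 2nd, 15–21 the 3rd, 22–28 the 4th, 29–31 the 5th.
16 is in the range for the 3rd.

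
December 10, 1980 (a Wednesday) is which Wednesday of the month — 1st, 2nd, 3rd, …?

2nd

Day 10 falls in week ⌈10/7⌉ of the month.
Days 1–7 hold the 1st Wednesday, 8–14 the 2nd, 15–21 the 3rd, 22–28 the 4th, 29–31 the 5th.
10 is in the range for the 2nd.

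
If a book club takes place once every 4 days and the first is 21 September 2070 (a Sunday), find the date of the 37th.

The 37th occurrence is 36 intervals after the first: 36 × 4 = 144 days after 21 September 2070.
September has 30 days — 9 days to the end of September leaves 135.
October has 31 days (104 left).
November has 30 days (74 left).
December has 31 days (43 left).
January has 31 days (12 left).
12 days into February → 12 February 2071.

12 February 2071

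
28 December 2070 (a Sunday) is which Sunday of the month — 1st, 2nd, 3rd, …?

4th

Day 28 falls in week ⌈28/7⌉ of the month.
Days 1–7 hold the 1st Sunday, 8–14 the 2nd, 15–21 the 3rd, 22–28 the 4th, 29–31 the 5th.
28 is in the range for the 4th.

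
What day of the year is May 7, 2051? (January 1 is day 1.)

Days in months before May: 31 + 28 + 31 + 30 = 120.
Plus 7 days into May → day 127.

127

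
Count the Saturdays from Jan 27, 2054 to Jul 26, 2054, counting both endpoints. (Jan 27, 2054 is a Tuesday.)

Jan 27, 2054 is a Tuesday; the first Saturday on or after it is Jan 31, 2054 (4 days later).
From Jan 31, 2054 to Jul 26, 2054: 0 + 28 + 31 + 30 + 31 + 30 + 26 = 176 days (rest of Jan, Feb, Mar, Apr, May, Jun, Jul).
176 ÷ 7 = 25 full weeks with remainder 1, so 25 more Saturdays after the first → 26.

26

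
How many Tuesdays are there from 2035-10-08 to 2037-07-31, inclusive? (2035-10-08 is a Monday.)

95

2035-10-08 is a Monday; the first Tuesday on or after it is 2035-10-09 (1 day later).
From 2035-10-09 to 2037-07-31: 83 + 366 + 212 = 661 days (rest of 2035, 2036, to 2037-07-31 in 2037).
661 ÷ 7 = 94 full weeks with remainder 3, so 94 more Tuesdays after the first → 95.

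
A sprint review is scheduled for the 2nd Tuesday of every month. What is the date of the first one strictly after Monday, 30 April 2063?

April 2063 starts on a Sunday; its first Tuesday is the 3rd, so the 2nd Tuesday is the 10th — 10 April 2063.
That is not after 30 April 2063, so look at May 2063.
May 2063 starts on a Tuesday; its first Tuesday is the 1st, so the 2nd Tuesday is the 8th — 8 May 2063.

8 May 2063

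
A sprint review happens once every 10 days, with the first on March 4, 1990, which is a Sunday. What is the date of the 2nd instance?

The 2nd occurrence is 1 interval after the first: 1 × 10 = 10 days after March 4, 1990.
10 days later is March 14, 1990.

March 14, 1990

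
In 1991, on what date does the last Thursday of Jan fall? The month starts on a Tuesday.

Jan 31, 1991

Jan 1991 begins on a Tuesday, so the first Thursday is Jan 3 (2 days later).
Jan 1991 has 31 days. Adding weeks: 3, 10, 17, 24, 31 — the last one ≤ 31 is the 31st.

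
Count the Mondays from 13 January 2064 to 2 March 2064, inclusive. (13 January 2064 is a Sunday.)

7

13 January 2064 is a Sunday; the first Monday on or after it is 14 January 2064 (1 day later).
From 14 January 2064 to 2 March 2064: 17 + 29 + 2 = 48 days (rest of January, February, March).
48 ÷ 7 = 6 full weeks with remainder 6, so 6 more Mondays after the first → 7.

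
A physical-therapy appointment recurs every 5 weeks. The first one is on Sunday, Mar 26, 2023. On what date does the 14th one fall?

Jun 23, 2024

The 14th occurrence is 13 intervals after the first: 13 × 35 = 455 days after Mar 26, 2023.
Mar has 31 days — 5 days to the end of Mar leaves 450.
From end of Mar to end of 2023 is 275 days (175 left).
Jan has 31 days (144 left).
Feb has 29 days (115 left).
Mar has 31 days (84 left).
Apr has 30 days (54 left).
May has 31 days (23 left).
23 days into Jun → Jun 23, 2024.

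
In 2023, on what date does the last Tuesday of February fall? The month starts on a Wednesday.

February 28, 2023

February 2023 begins on a Wednesday, so the first Tuesday is February 7 (6 days later).
February 2023 has 28 days. Adding weeks: 7, 14, 21, 28 — the last one ≤ 28 is the 28th.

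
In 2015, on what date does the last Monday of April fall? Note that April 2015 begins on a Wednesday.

27 April 2015

April 2015 begins on a Wednesday, so the first Monday is April 6 (5 days later).
April 2015 has 30 days. Adding weeks: 6, 13, 20, 27 — the last one ≤ 30 is the 27th.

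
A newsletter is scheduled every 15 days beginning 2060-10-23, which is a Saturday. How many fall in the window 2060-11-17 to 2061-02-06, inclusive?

6

Occurrences land 15·i days after 2060-10-23 for i = 0, 1, 2, …
2060-11-17 is 25 days after the start; 25 ÷ 15 = 1 remainder 10; since the remainder is 10, round up to i = 2. First occurrence in the window: #3 on 2060-11-22 (2×15 = 30 days in).
2061-02-06 is 106 days after the start; 106 ÷ 15 = 7 remainder 1. Last occurrence in the window: #8 on 2061-02-05.
Occurrences #3 through #8: 6 in total.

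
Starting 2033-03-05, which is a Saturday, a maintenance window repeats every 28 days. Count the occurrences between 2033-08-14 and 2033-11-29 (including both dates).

4

Occurrences land 28·i days after 2033-03-05 for i = 0, 1, 2, …
2033-08-14 is 162 days after the start; 162 ÷ 28 = 5 remainder 22; since the remainder is 22, round up to i = 6. First occurrence in the window: #7 on 2033-08-20 (6×28 = 168 days in).
2033-11-29 is 269 days after the start; 269 ÷ 28 = 9 remainder 17. Last occurrence in the window: #10 on 2033-11-12.
Occurrences #7 through #10: 4 in total.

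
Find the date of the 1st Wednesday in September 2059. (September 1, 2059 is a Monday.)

2059-09-03

September 2059 begins on a Monday, so the first Wednesday is September 3 (2 days later).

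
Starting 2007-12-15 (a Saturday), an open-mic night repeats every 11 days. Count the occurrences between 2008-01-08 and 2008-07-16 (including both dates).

17

Occurrences land 11·i days after 2007-12-15 for i = 0, 1, 2, …
2008-01-08 is 24 days after the start; 24 ÷ 11 = 2 remainder 2; since the remainder is 2, round up to i = 3. First occurrence in the window: #4 on 2008-01-17 (3×11 = 33 days in).
2008-07-16 is 214 days after the start; 214 ÷ 11 = 19 remainder 5. Last occurrence in the window: #20 on 2008-07-11.
Occurrences #4 through #20: 17 in total.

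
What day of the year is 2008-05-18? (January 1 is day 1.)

Days in months before May: 31 + 29 + 31 + 30 = 121.
Plus 18 days into May → day 139.

139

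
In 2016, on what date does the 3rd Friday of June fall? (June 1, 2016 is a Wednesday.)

17 June 2016

June 2016 begins on a Wednesday, so the first Friday is June 3 (2 days later).
The 3rd Friday is 2 weeks later: 3 + 14 = 17.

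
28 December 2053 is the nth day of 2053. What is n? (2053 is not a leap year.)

Days in months before December: 31 + 28 + 31 + 30 + 31 + 30 + 31 + 31 + 30 + 31 + 30 = 334.
Plus 28 days into December → day 362.

362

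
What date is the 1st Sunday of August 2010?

1 August 2010

August 2010 begins on a Sunday, so the first Sunday is August 1.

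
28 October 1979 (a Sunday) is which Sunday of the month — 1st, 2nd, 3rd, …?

4th

Day 28 falls in week ⌈28/7⌉ of the month.
Days 1–7 hold the 1st Sunday, 8–14 the 2nd, 15–21 the 3rd, 22–28 the 4th, 29–31 the 5th.
28 is in the range for the 4th.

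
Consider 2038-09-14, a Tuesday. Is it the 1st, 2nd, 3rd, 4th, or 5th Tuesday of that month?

Day 14 falls in week ⌈14/7⌉ of the month.
Days 1–7 hold the 1st Tuesday, 8–14 the 2nd, 15–21 the 3rd, 22–28 the 4th, 29–31 the 5th.
14 is in the range for the 2nd.

2nd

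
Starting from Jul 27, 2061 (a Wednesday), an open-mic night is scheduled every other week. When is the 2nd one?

Aug 10, 2061

The 2nd occurrence is 1 interval after the first: 1 × 14 = 14 days after Jul 27, 2061.
Jul has 31 days — 4 days to the end of Jul leaves 10.
10 days into Aug → Aug 10, 2061.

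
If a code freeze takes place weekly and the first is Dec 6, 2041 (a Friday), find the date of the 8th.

The 8th occurrence is 7 intervals after the first: 7 × 7 = 49 days after Dec 6, 2041.
Dec has 31 days — 25 days to the end of Dec leaves 24.
24 days into Jan → Jan 24, 2042.

Jan 24, 2042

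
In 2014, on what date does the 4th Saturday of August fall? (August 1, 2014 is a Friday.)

August 2014 begins on a Friday, so the first Saturday is August 2 (1 day later).
The 4th Saturday is 3 weeks later: 2 + 21 = 23.

August 23, 2014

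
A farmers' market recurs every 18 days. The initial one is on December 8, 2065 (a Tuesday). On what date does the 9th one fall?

May 1, 2066

The 9th occurrence is 8 intervals after the first: 8 × 18 = 144 days after December 8, 2065.
December has 31 days — 23 days to the end of December leaves 121.
January has 31 days (90 left).
February has 28 days (62 left).
March has 31 days (31 left).
April has 30 days (1 left).
1 day into May → May 1, 2066.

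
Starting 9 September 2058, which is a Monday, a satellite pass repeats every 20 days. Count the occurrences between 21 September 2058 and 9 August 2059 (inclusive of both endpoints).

16

Occurrences land 20·i days after 9 September 2058 for i = 0, 1, 2, …
21 September 2058 is 12 days after the start; 12 ÷ 20 = 0 remainder 12; since the remainder is 12, round up to i = 1. First occurrence in the window: #2 on 29 September 2058 (1×20 = 20 days in).
9 August 2059 is 334 days after the start; 334 ÷ 20 = 16 remainder 14. Last occurrence in the window: #17 on 26 July 2059.
Occurrences #2 through #17: 16 in total.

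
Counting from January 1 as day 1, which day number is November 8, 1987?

Days in months before November: 31 + 28 + 31 + 30 + 31 + 30 + 31 + 31 + 30 + 31 = 304.
Plus 8 days into November → day 312.

312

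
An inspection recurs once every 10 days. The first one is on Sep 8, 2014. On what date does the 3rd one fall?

Sep 28, 2014

The 3rd occurrence is 2 intervals after the first: 2 × 10 = 20 days after Sep 8, 2014.
20 days later is Sep 28, 2014.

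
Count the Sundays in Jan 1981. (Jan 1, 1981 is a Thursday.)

4

Jan 1, 1981 is a Thursday; the first Sunday on or after it is Jan 4, 1981 (3 days later).
From Jan 4, 1981 to Jan 31, 1981 is 31 − 4 = 27 days.
27 ÷ 7 = 3 full weeks with remainder 6, so 3 more Sundays after the first → 4.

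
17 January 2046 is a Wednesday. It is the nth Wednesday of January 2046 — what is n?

Day 17 falls in week ⌈17/7⌉ of the month.
Days 1–7 hold the 1st Wednesday, 8–14 the 2nd, 15–21 the 3rd, 22–28 the 4th, 29–31 the 5th.
17 is in the range for the 3rd.

3rd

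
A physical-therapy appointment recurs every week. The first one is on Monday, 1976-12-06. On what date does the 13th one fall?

1977-02-28

The 13th occurrence is 12 intervals after the first: 12 × 7 = 84 days after 1976-12-06.
December has 31 days — 25 days to the end of December leaves 59.
January has 31 days (28 left).
28 days into February → 1977-02-28.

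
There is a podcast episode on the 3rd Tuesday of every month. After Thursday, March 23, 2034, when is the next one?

March 2034 starts on a Wednesday; its first Tuesday is the 7th, so the 3rd Tuesday is the 21st — March 21, 2034.
That is not after March 23, 2034, so look at April 2034.
April 2034 starts on a Saturday; its first Tuesday is the 4th, so the 3rd Tuesday is the 18th — April 18, 2034.

April 18, 2034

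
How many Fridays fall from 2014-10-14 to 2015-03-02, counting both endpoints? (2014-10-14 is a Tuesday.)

2014-10-14 is a Tuesday; the first Friday on or after it is 2014-10-17 (3 days later).
From 2014-10-17 to 2015-03-02: 14 + 30 + 31 + 31 + 28 + 2 = 136 days (rest of October, November, December, January, February, March).
136 ÷ 7 = 19 full weeks with remainder 3, so 19 more Fridays after the first → 20.

20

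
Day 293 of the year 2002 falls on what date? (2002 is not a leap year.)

January has 31 days (293 − 31 = 262 remain).
February has 28 days (262 − 28 = 234 remain).
March has 31 days (234 − 31 = 203 remain).
April has 30 days (203 − 30 = 173 remain).
May has 31 days (173 − 31 = 142 remain).
June has 30 days (142 − 30 = 112 remain).
July has 31 days (112 − 31 = 81 remain).
August has 31 days (81 − 31 = 50 remain).
September has 30 days (50 − 30 = 20 remain).
20 into October → October 20.

October 20, 2002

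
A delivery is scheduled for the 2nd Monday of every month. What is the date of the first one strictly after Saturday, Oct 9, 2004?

Oct 2004 starts on a Friday; its first Monday is the 4th, so the 2nd Monday is the 11th — Oct 11, 2004.
Oct 11, 2004 is after Oct 9, 2004, so that is the next one.

Oct 11, 2004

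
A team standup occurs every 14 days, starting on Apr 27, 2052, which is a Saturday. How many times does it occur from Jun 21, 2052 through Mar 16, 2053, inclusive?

Occurrences land 14·i days after Apr 27, 2052 for i = 0, 1, 2, …
Jun 21, 2052 is 55 days after the start; 55 ÷ 14 = 3 remainder 13; since the remainder is 13, round up to i = 4. First occurrence in the window: #5 on Jun 22, 2052 (4×14 = 56 days in).
Mar 16, 2053 is 323 days after the start; 323 ÷ 14 = 23 remainder 1. Last occurrence in the window: #24 on Mar 15, 2053.
Occurrences #5 through #24: 20 in total.

20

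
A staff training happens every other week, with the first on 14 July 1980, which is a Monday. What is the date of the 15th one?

The 15th occurrence is 14 intervals after the first: 14 × 14 = 196 days after 14 July 1980.
July has 31 days — 17 days to the end of July leaves 179.
August has 31 days (148 left).
September has 30 days (118 left).
October has 31 days (87 left).
November has 30 days (57 left).
December has 31 days (26 left).
26 days into January → 26 January 1981.

26 January 1981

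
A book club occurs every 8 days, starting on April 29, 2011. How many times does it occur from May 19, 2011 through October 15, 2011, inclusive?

Occurrences land 8·i days after April 29, 2011 for i = 0, 1, 2, …
May 19, 2011 is 20 days after the start; 20 ÷ 8 = 2 remainder 4; since the remainder is 4, round up to i = 3. First occurrence in the window: #4 on May 23, 2011 (3×8 = 24 days in).
October 15, 2011 is 169 days after the start; 169 ÷ 8 = 21 remainder 1. Last occurrence in the window: #22 on October 14, 2011.
Occurrences #4 through #22: 19 in total.

19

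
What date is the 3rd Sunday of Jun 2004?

Jun 20, 2004

Jun 2004 begins on a Tuesday, so the first Sunday is Jun 6 (5 days later).
The 3rd Sunday is 2 weeks later: 6 + 14 = 20.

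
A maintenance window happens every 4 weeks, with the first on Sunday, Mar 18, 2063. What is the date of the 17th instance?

The 17th occurrence is 16 intervals after the first: 16 × 28 = 448 days after Mar 18, 2063.
Mar has 31 days — 13 days to the end of Mar leaves 435.
From end of Mar to end of 2063 is 275 days (160 left).
Jan has 31 days (129 left).
Feb has 29 days (100 left).
Mar has 31 days (69 left).
Apr has 30 days (39 left).
May has 31 days (8 left).
8 days into Jun → Jun 8, 2064.

Jun 8, 2064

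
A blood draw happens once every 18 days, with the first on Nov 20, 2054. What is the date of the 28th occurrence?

The 28th occurrence is 27 intervals after the first: 27 × 18 = 486 days after Nov 20, 2054.
Nov has 30 days — 10 days to the end of Nov leaves 476.
From end of Nov to end of 2054 is 31 days (445 left).
2055 has 365 days (80 left).
Jan has 31 days (49 left).
Feb has 29 days (20 left).
20 days into Mar → Mar 20, 2056.

Mar 20, 2056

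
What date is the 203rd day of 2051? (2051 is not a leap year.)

January has 31 days (203 − 31 = 172 remain).
February has 28 days (172 − 28 = 144 remain).
March has 31 days (144 − 31 = 113 remain).
April has 30 days (113 − 30 = 83 remain).
May has 31 days (83 − 31 = 52 remain).
June has 30 days (52 − 30 = 22 remain).
22 into July → July 22.

2051-07-22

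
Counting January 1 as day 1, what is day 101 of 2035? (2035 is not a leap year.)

April 11, 2035

January has 31 days (101 − 31 = 70 remain).
February has 28 days (70 − 28 = 42 remain).
March has 31 days (42 − 31 = 11 remain).
11 into April → April 11.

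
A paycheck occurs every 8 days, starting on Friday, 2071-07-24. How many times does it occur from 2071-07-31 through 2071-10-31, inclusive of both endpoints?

Occurrences land 8·i days after 2071-07-24 for i = 0, 1, 2, …
2071-07-31 is 7 days after the start; 7 ÷ 8 = 0 remainder 7; since the remainder is 7, round up to i = 1. First occurrence in the window: #2 on 2071-08-01 (1×8 = 8 days in).
2071-10-31 is 99 days after the start; 99 ÷ 8 = 12 remainder 3. Last occurrence in the window: #13 on 2071-10-28.
Occurrences #2 through #13: 12 in total.

12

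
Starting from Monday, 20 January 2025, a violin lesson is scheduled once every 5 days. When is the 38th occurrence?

24 July 2025

The 38th occurrence is 37 intervals after the first: 37 × 5 = 185 days after 20 January 2025.
January has 31 days — 11 days to the end of January leaves 174.
February has 28 days (146 left).
March has 31 days (115 left).
April has 30 days (85 left).
May has 31 days (54 left).
June has 30 days (24 left).
24 days into July → 24 July 2025.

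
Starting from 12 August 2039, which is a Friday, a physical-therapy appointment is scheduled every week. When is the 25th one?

The 25th occurrence is 24 intervals after the first: 24 × 7 = 168 days after 12 August 2039.
August has 31 days — 19 days to the end of August leaves 149.
September has 30 days (119 left).
October has 31 days (88 left).
November has 30 days (58 left).
December has 31 days (27 left).
27 days into January → 27 January 2040.

27 January 2040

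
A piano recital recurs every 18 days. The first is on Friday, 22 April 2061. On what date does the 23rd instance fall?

The 23rd occurrence is 22 intervals after the first: 22 × 18 = 396 days after 22 April 2061.
April has 30 days — 8 days to the end of April leaves 388.
May has 31 days (357 left).
June has 30 days (327 left).
July has 31 days (296 left).
August has 31 days (265 left).
September has 30 days (235 left).
October has 31 days (204 left).
November has 30 days (174 left).
December has 31 days (143 left).
January has 31 days (112 left).
February has 28 days (84 left).
March has 31 days (53 left).
April has 30 days (23 left).
23 days into May → 23 May 2062.

23 May 2062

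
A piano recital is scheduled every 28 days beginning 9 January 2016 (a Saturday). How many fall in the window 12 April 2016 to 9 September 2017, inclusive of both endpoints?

18

Occurrences land 28·i days after 9 January 2016 for i = 0, 1, 2, …
12 April 2016 is 94 days after the start; 94 ÷ 28 = 3 remainder 10; since the remainder is 10, round up to i = 4. First occurrence in the window: #5 on 30 April 2016 (4×28 = 112 days in).
9 September 2017 is 609 days after the start; 609 ÷ 28 = 21 remainder 21. Last occurrence in the window: #22 on 19 August 2017.
Occurrences #5 through #22: 18 in total.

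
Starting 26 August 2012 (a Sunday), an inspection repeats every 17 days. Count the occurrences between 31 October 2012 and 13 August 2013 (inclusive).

17

Occurrences land 17·i days after 26 August 2012 for i = 0, 1, 2, …
31 October 2012 is 66 days after the start; 66 ÷ 17 = 3 remainder 15; since the remainder is 15, round up to i = 4. First occurrence in the window: #5 on 2 November 2012 (4×17 = 68 days in).
13 August 2013 is 352 days after the start; 352 ÷ 17 = 20 remainder 12. Last occurrence in the window: #21 on 1 August 2013.
Occurrences #5 through #21: 17 in total.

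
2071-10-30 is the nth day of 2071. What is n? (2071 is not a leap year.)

303

Days in months before October: 31 + 28 + 31 + 30 + 31 + 30 + 31 + 31 + 30 = 273.
Plus 30 days into October → day 303.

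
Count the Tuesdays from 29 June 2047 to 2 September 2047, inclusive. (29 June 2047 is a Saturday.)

9

29 June 2047 is a Saturday; the first Tuesday on or after it is 2 July 2047 (3 days later).
From 2 July 2047 to 2 September 2047: 29 + 31 + 2 = 62 days (rest of July, August, September).
62 ÷ 7 = 8 full weeks with remainder 6, so 8 more Tuesdays after the first → 9.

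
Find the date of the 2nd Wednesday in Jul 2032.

Jul 14, 2032

The first Wednesday of Jul 2032 is Jul 7.
The 2nd Wednesday is 1 weeks later: 7 + 7 = 14.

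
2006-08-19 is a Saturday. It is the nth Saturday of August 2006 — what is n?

3rd

Day 19 falls in week ⌈19/7⌉ of the month.
Days 1–7 hold the 1st Saturday, 8–14 the 2nd, 15–21 the 3rd, 22–28 the 4th, 29–31 the 5th.
19 is in the range for the 3rd.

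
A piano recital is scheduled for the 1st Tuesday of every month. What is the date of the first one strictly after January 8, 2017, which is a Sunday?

February 7, 2017

January 2017 starts on a Sunday, so its 1st Tuesday is January 3, 2017 (2 days in).
That is not after January 8, 2017, so look at February 2017.
February 2017 starts on a Wednesday, so its 1st Tuesday is February 7, 2017 (6 days in).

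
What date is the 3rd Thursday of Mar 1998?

Mar 19, 1998

The first Thursday of Mar 1998 is Mar 5.
The 3rd Thursday is 2 weeks later: 5 + 14 = 19.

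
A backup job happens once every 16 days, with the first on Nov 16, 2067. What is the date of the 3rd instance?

Dec 18, 2067

The 3rd occurrence is 2 intervals after the first: 2 × 16 = 32 days after Nov 16, 2067.
Nov has 30 days — 14 days to the end of Nov leaves 18.
18 days into Dec → Dec 18, 2067.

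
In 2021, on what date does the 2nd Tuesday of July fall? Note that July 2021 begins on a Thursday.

2021-07-13

July 2021 begins on a Thursday, so the first Tuesday is July 6 (5 days later).
The 2nd Tuesday is 1 weeks later: 6 + 7 = 13.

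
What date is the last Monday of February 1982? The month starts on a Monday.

1982-02-22

February 1982 begins on a Monday, so the first Monday is February 1.
February 1982 has 28 days. Adding weeks: 1, 8, 15, 22 — the last one ≤ 28 is the 22nd.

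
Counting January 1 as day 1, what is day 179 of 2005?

January has 31 days (179 − 31 = 148 remain).
February has 28 days (148 − 28 = 120 remain).
March has 31 days (120 − 31 = 89 remain).
April has 30 days (89 − 30 = 59 remain).
May has 31 days (59 − 31 = 28 remain).
28 into June → June 28.

2005-06-28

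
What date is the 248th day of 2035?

Jan has 31 days (248 − 31 = 217 remain).
Feb has 28 days (217 − 28 = 189 remain).
Mar has 31 days (189 − 31 = 158 remain).
Apr has 30 days (158 − 30 = 128 remain).
May has 31 days (128 − 31 = 97 remain).
Jun has 30 days (97 − 30 = 67 remain).
Jul has 31 days (67 − 31 = 36 remain).
Aug has 31 days (36 − 31 = 5 remain).
5 into Sep → Sep 5.

Sep 5, 2035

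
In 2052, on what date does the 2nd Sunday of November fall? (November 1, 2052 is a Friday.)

November 2052 begins on a Friday, so the first Sunday is November 3 (2 days later).
The 2nd Sunday is 1 weeks later: 3 + 7 = 10.

10 November 2052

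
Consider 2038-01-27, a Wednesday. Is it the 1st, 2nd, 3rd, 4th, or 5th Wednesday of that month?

4th

Day 27 falls in week ⌈27/7⌉ of the month.
Days 1–7 hold the 1st Wednesday, 8–14 the 2nd, 15–21 the 3rd, 22–28 the 4th, 29–31 the 5th.
27 is in the range for the 4th.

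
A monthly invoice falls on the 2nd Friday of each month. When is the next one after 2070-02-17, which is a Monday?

February 2070 starts on a Saturday; its first Friday is the 7th, so the 2nd Friday is the 14th — 2070-02-14.
That is not after 2070-02-17, so look at March 2070.
March 2070 starts on a Saturday; its first Friday is the 7th, so the 2nd Friday is the 14th — 2070-03-14.

2070-03-14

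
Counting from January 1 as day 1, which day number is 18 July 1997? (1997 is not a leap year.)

199

Days in months before July: 31 + 28 + 31 + 30 + 31 + 30 = 181.
Plus 18 days into July → day 199.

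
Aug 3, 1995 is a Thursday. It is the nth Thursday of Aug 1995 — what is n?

Day 3 falls in week ⌈3/7⌉ of the month.
Days 1–7 hold the 1st Thursday, 8–14 the 2nd, 15–21 the 3rd, 22–28 the 4th, 29–31 the 5th.
3 is in the range for the 1st.

1st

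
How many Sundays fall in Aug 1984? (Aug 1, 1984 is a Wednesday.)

4

Aug 1, 1984 is a Wednesday; the first Sunday on or after it is Aug 5, 1984 (4 days later).
From Aug 5, 1984 to Aug 31, 1984 is 31 − 5 = 26 days.
26 ÷ 7 = 3 full weeks with remainder 5, so 3 more Sundays after the first → 4.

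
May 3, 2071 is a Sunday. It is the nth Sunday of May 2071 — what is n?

1st

Day 3 falls in week ⌈3/7⌉ of the month.
Days 1–7 hold the 1st Sunday, 8–14 the 2nd, 15–21 the 3rd, 22–28 the 4th, 29–31 the 5th.
3 is in the range for the 1st.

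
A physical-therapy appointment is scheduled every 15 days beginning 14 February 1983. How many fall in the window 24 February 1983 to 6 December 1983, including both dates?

19

Occurrences land 15·i days after 14 February 1983 for i = 0, 1, 2, …
24 February 1983 is 10 days after the start; 10 ÷ 15 = 0 remainder 10; since the remainder is 10, round up to i = 1. First occurrence in the window: #2 on 1 March 1983 (1×15 = 15 days in).
6 December 1983 is 295 days after the start; 295 ÷ 15 = 19 remainder 10. Last occurrence in the window: #20 on 26 November 1983.
Occurrences #2 through #20: 19 in total.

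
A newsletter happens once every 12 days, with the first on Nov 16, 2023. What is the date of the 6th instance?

The 6th occurrence is 5 intervals after the first: 5 × 12 = 60 days after Nov 16, 2023.
Nov has 30 days — 14 days to the end of Nov leaves 46.
Dec has 31 days (15 left).
15 days into Jan → Jan 15, 2024.

Jan 15, 2024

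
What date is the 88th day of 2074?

2074-03-29

January has 31 days (88 − 31 = 57 remain).
February has 28 days (57 − 28 = 29 remain).
29 into March → March 29.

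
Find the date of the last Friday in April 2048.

April 2048 begins on a Wednesday, so the first Friday is April 3 (2 days later).
April 2048 has 30 days. Adding weeks: 3, 10, 17, 24 — the last one ≤ 30 is the 24th.

2048-04-24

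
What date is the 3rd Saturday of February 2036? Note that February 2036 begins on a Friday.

February 2036 begins on a Friday, so the first Saturday is February 2 (1 day later).
The 3rd Saturday is 2 weeks later: 2 + 14 = 16.

16 February 2036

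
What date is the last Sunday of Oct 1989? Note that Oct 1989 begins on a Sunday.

Oct 1989 begins on a Sunday, so the first Sunday is Oct 1.
Oct 1989 has 31 days. Adding weeks: 1, 8, 15, 22, 29 — the last one ≤ 31 is the 29th.

Oct 29, 1989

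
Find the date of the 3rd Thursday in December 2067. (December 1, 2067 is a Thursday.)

2067-12-15

December 2067 begins on a Thursday, so the first Thursday is December 1.
The 3rd Thursday is 2 weeks later: 1 + 14 = 15.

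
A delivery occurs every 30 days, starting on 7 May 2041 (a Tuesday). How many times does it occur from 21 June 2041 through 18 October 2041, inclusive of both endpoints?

Occurrences land 30·i days after 7 May 2041 for i = 0, 1, 2, …
21 June 2041 is 45 days after the start; 45 ÷ 30 = 1 remainder 15; since the remainder is 15, round up to i = 2. First occurrence in the window: #3 on 6 July 2041 (2×30 = 60 days in).
18 October 2041 is 164 days after the start; 164 ÷ 30 = 5 remainder 14. Last occurrence in the window: #6 on 4 October 2041.
Occurrences #3 through #6: 4 in total.

4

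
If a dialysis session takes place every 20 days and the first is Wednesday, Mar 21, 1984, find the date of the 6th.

Jun 29, 1984

The 6th occurrence is 5 intervals after the first: 5 × 20 = 100 days after Mar 21, 1984.
Mar has 31 days — 10 days to the end of Mar leaves 90.
Apr has 30 days (60 left).
May has 31 days (29 left).
29 days into Jun → Jun 29, 1984.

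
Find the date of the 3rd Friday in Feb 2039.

Feb 18, 2039

The first Friday of Feb 2039 is Feb 4.
The 3rd Friday is 2 weeks later: 4 + 14 = 18.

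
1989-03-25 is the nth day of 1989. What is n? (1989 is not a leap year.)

84

Days in months before March: 31 + 28 = 59.
Plus 25 days into March → day 84.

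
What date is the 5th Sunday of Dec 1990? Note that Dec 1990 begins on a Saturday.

Dec 1990 begins on a Saturday, so the first Sunday is Dec 2 (1 day later).
The 5th Sunday is 4 weeks later: 2 + 28 = 30.

Dec 30, 1990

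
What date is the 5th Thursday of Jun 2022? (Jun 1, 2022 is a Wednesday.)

Jun 2022 begins on a Wednesday, so the first Thursday is Jun 2 (1 day later).
The 5th Thursday is 4 weeks later: 2 + 28 = 30.

Jun 30, 2022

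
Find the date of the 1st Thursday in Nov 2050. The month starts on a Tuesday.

Nov 3, 2050

Nov 2050 begins on a Tuesday, so the first Thursday is Nov 3 (2 days later).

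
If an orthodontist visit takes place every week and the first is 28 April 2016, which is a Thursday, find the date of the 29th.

The 29th occurrence is 28 intervals after the first: 28 × 7 = 196 days after 28 April 2016.
April has 30 days — 2 days to the end of April leaves 194.
May has 31 days (163 left).
June has 30 days (133 left).
July has 31 days (102 left).
August has 31 days (71 left).
September has 30 days (41 left).
October has 31 days (10 left).
10 days into November → 10 November 2016.

10 November 2016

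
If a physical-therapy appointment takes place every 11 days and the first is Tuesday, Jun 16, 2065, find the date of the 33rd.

Jun 3, 2066

The 33rd occurrence is 32 intervals after the first: 32 × 11 = 352 days after Jun 16, 2065.
Jun has 30 days — 14 days to the end of Jun leaves 338.
Jul has 31 days (307 left).
Aug has 31 days (276 left).
Sep has 30 days (246 left).
Oct has 31 days (215 left).
Nov has 30 days (185 left).
Dec has 31 days (154 left).
Jan has 31 days (123 left).
Feb has 28 days (95 left).
Mar has 31 days (64 left).
Apr has 30 days (34 left).
May has 31 days (3 left).
3 days into Jun → Jun 3, 2066.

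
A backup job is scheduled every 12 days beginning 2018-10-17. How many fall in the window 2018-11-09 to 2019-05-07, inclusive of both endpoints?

15

Occurrences land 12·i days after 2018-10-17 for i = 0, 1, 2, …
2018-11-09 is 23 days after the start; 23 ÷ 12 = 1 remainder 11; since the remainder is 11, round up to i = 2. First occurrence in the window: #3 on 2018-11-10 (2×12 = 24 days in).
2019-05-07 is 202 days after the start; 202 ÷ 12 = 16 remainder 10. Last occurrence in the window: #17 on 2019-04-27.
Occurrences #3 through #17: 15 in total.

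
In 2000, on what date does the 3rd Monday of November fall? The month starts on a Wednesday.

November 2000 begins on a Wednesday, so the first Monday is November 6 (5 days later).
The 3rd Monday is 2 weeks later: 6 + 14 = 20.

20 November 2000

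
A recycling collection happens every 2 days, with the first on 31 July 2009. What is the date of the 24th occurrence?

15 September 2009

The 24th occurrence is 23 intervals after the first: 23 × 2 = 46 days after 31 July 2009.
July has 31 days — 0 days to the end of July leaves 46.
August has 31 days (15 left).
15 days into September → 15 September 2009.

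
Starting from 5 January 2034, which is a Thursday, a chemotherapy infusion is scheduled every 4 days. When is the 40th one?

The 40th occurrence is 39 intervals after the first: 39 × 4 = 156 days after 5 January 2034.
January has 31 days — 26 days to the end of January leaves 130.
February has 28 days (102 left).
March has 31 days (71 left).
April has 30 days (41 left).
May has 31 days (10 left).
10 days into June → 10 June 2034.

10 June 2034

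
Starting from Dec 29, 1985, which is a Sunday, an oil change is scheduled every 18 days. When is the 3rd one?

The 3rd occurrence is 2 intervals after the first: 2 × 18 = 36 days after Dec 29, 1985.
Dec has 31 days — 2 days to the end of Dec leaves 34.
Jan has 31 days (3 left).
3 days into Feb → Feb 3, 1986.

Feb 3, 1986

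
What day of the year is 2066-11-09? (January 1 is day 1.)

313

Days in months before November: 31 + 28 + 31 + 30 + 31 + 30 + 31 + 31 + 30 + 31 = 304.
Plus 9 days into November → day 313.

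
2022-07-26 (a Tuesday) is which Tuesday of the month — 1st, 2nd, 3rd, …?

4th

Day 26 falls in week ⌈26/7⌉ of the month.
Days 1–7 hold the 1st Tuesday, 8–14 the 2nd, 15–21 the 3rd, 22–28 the 4th, 29–31 the 5th.
26 is in the range for the 4th.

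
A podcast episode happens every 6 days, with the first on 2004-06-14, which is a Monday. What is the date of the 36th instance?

The 36th occurrence is 35 intervals after the first: 35 × 6 = 210 days after 2004-06-14.
June has 30 days — 16 days to the end of June leaves 194.
July has 31 days (163 left).
August has 31 days (132 left).
September has 30 days (102 left).
October has 31 days (71 left).
November has 30 days (41 left).
December has 31 days (10 left).
10 days into January → 2005-01-10.

2005-01-10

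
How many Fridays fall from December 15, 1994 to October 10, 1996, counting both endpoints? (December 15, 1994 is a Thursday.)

95

December 15, 1994 is a Thursday; the first Friday on or after it is December 16, 1994 (1 day later).
From December 16, 1994 to October 10, 1996: 15 + 365 + 284 = 664 days (rest of 1994, 1995, to October 10, 1996 in 1996).
664 ÷ 7 = 94 full weeks with remainder 6, so 94 more Fridays after the first → 95.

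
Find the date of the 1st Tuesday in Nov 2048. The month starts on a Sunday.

Nov 2048 begins on a Sunday, so the first Tuesday is Nov 3 (2 days later).

Nov 3, 2048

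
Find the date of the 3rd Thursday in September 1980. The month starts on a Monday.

September 18, 1980

September 1980 begins on a Monday, so the first Thursday is September 4 (3 days later).
The 3rd Thursday is 2 weeks later: 4 + 14 = 18.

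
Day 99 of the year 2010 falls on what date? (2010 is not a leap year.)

April 9, 2010

January has 31 days (99 − 31 = 68 remain).
February has 28 days (68 − 28 = 40 remain).
March has 31 days (40 − 31 = 9 remain).
9 into April → April 9.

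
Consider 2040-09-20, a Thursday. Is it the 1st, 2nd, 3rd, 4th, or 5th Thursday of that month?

3rd

Day 20 falls in week ⌈20/7⌉ of the month.
Days 1–7 hold the 1st Thursday, 8–14 the 2nd, 15–21 the 3rd, 22–28 the 4th, 29–31 the 5th.
20 is in the range for the 3rd.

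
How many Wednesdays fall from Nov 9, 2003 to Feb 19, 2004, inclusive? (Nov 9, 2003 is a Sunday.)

15

Nov 9, 2003 is a Sunday; the first Wednesday on or after it is Nov 12, 2003 (3 days later).
From Nov 12, 2003 to Feb 19, 2004: 18 + 31 + 31 + 19 = 99 days (rest of Nov, Dec, Jan, Feb).
99 ÷ 7 = 14 full weeks with remainder 1, so 14 more Wednesdays after the first → 15.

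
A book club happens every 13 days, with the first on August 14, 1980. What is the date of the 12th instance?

The 12th occurrence is 11 intervals after the first: 11 × 13 = 143 days after August 14, 1980.
August has 31 days — 17 days to the end of August leaves 126.
September has 30 days (96 left).
October has 31 days (65 left).
November has 30 days (35 left).
December has 31 days (4 left).
4 days into January → January 4, 1981.

January 4, 1981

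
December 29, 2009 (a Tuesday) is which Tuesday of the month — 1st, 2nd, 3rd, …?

Day 29 falls in week ⌈29/7⌉ of the month.
Days 1–7 hold the 1st Tuesday, 8–14 the 2nd, 15–21 the 3rd, 22–28 the 4th, 29–31 the 5th.
29 is in the range for the 5th.

5th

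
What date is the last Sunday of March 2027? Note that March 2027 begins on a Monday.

28 March 2027

March 2027 begins on a Monday, so the first Sunday is March 7 (6 days later).
March 2027 has 31 days. Adding weeks: 7, 14, 21, 28 — the last one ≤ 31 is the 28th.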